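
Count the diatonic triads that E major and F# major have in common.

2

Diatonic triads of E major: E (I), F#m (ii), G#m (iii), A (IV), B (V), C#m (vi), D#dim (vii°).
Diatonic triads of F# major: F# (I), G#m (ii), A#m (iii), B (IV), C# (V), D#m (vi), E#dim (vii°).
Matching root and quality in both lists: G#m, B.
That gives 2 common triads.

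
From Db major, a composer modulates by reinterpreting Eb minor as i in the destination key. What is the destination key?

Eb minor

The numeral i denotes a minor triad on scale degree 1. With Eb on degree 1, the tonic of the new key is Eb.
Degree 1 carries a minor triad in minor keys, so the destination is Eb minor.
Check: the diatonic triads of Eb minor (natural minor) are Ebm (i), Fdim (ii°), Gb (III), Abm (iv), Bbm (v), Cb (VI), Db (VII) — Eb minor is indeed i.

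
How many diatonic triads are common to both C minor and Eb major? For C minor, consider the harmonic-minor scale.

Diatonic triads of C minor (harmonic minor): C minor (i), D diminished (ii°), Eb augmented (III+), F minor (iv), G major (V), Ab major (VI), B diminished (vii°).
Diatonic triads of Eb major: Eb major (I), F minor (ii), G minor (iii), Ab major (IV), Bb major (V), C minor (vi), D diminished (vii°).
Matching root and quality in both lists: C minor, D diminished, F minor, Ab major.
That gives 4 common triads.

4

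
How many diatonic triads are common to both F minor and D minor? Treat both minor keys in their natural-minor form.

Diatonic triads of F minor (natural minor): F minor (i), G diminished (ii°), Ab major (III), Bb minor (iv), C minor (v), Db major (VI), Eb major (VII).
Diatonic triads of D minor (natural minor): D minor (i), E diminished (ii°), F major (III), G minor (iv), A minor (v), Bb major (VI), C major (VII).
No triad has the same root and quality in both keys.

0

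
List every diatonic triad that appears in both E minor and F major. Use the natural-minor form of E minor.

Am, C

Triads in E minor (natural minor): E minor (i), F# diminished (ii°), G major (III), A minor (iv), B minor (v), C major (VI), D major (VII).
Triads in F major: F major (I), G minor (ii), A minor (iii), Bb major (IV), C major (V), D minor (vi), E diminished (vii°).
Shared triads with their functions: A minor (iv in E minor, iii in F major); C major (VI in E minor, V in F major).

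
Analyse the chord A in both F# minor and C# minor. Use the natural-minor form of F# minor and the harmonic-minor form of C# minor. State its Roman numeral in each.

The scale of F# minor (natural minor) is F# G# A B C# D E; A is degree 3, and the triad built there (A-C#-E) is major, so it is III.
The scale of C# minor (harmonic minor) is C# D# E F# G# A B#; A is degree 6, and the triad built there (A-C#-E) is major, so it is VI.

III in F# minor; VI in C# minor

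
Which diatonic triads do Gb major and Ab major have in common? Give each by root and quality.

Triads in Gb major: Gb major (I), Ab minor (ii), Bb minor (iii), Cb major (IV), Db major (V), Eb minor (vi), F diminished (vii°).
Triads in Ab major: Ab major (I), Bb minor (ii), C minor (iii), Db major (IV), Eb major (V), F minor (vi), G diminished (vii°).
Shared triads with their functions: Bb minor (iii in Gb major, ii in Ab major); Db major (V in Gb major, IV in Ab major).

Bbm, Db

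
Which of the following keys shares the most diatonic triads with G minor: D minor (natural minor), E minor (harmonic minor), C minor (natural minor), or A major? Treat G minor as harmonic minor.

Triads of G minor (harmonic minor): Gm (i), Adim (ii°), B♭aug (III+), Cm (iv), D (V), E♭ (VI), F♯dim (vii°).
D minor (natural minor) shares 1: Gm.
E minor (harmonic minor) shares 1: F♯dim.
C minor (natural minor) shares 3: Gm, Cm, E♭.
A major shares 1: D.
The most common triads (3) are shared with C minor.

C minor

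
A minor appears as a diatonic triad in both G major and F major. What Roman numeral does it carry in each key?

ii in G major; iii in F major

The scale of G major is G A B C D E F#; A is degree 2, and the triad built there (A-C-E) is minor, so it is ii.
The scale of F major is F G A Bb C D E; A is degree 3, and the triad built there (A-C-E) is minor, so it is iii.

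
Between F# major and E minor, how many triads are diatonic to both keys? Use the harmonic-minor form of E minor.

Diatonic triads of F# major: F# major (I), G# minor (ii), A# minor (iii), B major (IV), C# major (V), D# minor (vi), E# diminished (vii°).
Diatonic triads of E minor (harmonic minor): E minor (i), F# diminished (ii°), G augmented (III+), A minor (iv), B major (V), C major (VI), D# diminished (vii°).
Matching root and quality in both lists: B major.
That gives 1 common triad.

1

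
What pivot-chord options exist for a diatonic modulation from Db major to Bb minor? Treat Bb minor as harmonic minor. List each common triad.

Ebm, Gb, Bbm, Cdim

Triads in Db major: Db (I), Ebm (ii), Fm (iii), Gb (IV), Ab (V), Bbm (vi), Cdim (vii°).
Triads in Bb minor (harmonic minor): Bbm (i), Cdim (ii°), Dbaug (III+), Ebm (iv), F (V), Gb (VI), Adim (vii°).
Shared triads with their functions: Ebm (ii in Db major, iv in Bb minor); Gb (IV in Db major, VI in Bb minor); Bbm (vi in Db major, i in Bb minor); Cdim (vii° in Db major, ii° in Bb minor).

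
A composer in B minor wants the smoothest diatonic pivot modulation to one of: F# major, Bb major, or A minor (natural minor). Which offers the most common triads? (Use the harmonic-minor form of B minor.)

Triads of B minor (harmonic minor): Bm (i), C#dim (ii°), Daug (III+), Em (iv), F# (V), G (VI), A#dim (vii°).
F# major shares 1: F#.
Bb major shares 0: none.
A minor (natural minor) shares 2: Em, G.
The most common triads (2) are shared with A minor.

A minor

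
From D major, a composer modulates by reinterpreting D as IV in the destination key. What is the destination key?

A major

The numeral IV denotes a major triad on scale degree 4. With D on degree 4, the tonic of the new key is A.
Degree 4 carries a major triad in major keys, so the destination is A major.
Check: the diatonic triads of A major are A (I), Bm (ii), C#m (iii), D (IV), E (V), F#m (vi), G#dim (vii°) — D is indeed IV.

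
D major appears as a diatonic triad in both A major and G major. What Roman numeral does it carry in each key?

The scale of A major is A B C# D E F# G#; D is degree 4, and the triad built there (D-F#-A) is major, so it is IV.
The scale of G major is G A B C D E F#; D is degree 5, and the triad built there (D-F#-A) is major, so it is V.

IV in A major; V in G major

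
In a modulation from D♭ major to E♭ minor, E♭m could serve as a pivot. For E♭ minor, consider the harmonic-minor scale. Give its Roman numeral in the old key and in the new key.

The scale of D♭ major is D♭ E♭ F G♭ A♭ B♭ C; E♭ is degree 2, and the triad built there (E♭-G♭-B♭) is minor, so it is ii.
The scale of E♭ minor (harmonic minor) is E♭ F G♭ A♭ B♭ C♭ D; E♭ is degree 1, and the triad built there (E♭-G♭-B♭) is minor, so it is i.

ii in D♭ major; i in E♭ minor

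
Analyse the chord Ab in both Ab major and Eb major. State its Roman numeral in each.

I in Ab major; IV in Eb major

The scale of Ab major is Ab Bb C Db Eb F G; Ab is degree 1, and the triad built there (Ab-C-Eb) is major, so it is I.
The scale of Eb major is Eb F G Ab Bb C D; Ab is degree 4, and the triad built there (Ab-C-Eb) is major, so it is IV.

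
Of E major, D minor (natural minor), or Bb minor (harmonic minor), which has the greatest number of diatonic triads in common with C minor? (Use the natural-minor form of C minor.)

D minor

Triads of C minor (natural minor): C minor (i), D diminished (ii°), Eb major (III), F minor (iv), G minor (v), Ab major (VI), Bb major (VII).
E major shares 0: none.
D minor (natural minor) shares 2: Gm, Bb.
Bb minor (harmonic minor) shares 0: none.
The most common triads (2) are shared with D minor.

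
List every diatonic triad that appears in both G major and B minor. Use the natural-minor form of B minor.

Triads in G major: G (I), Am (ii), Bm (iii), C (IV), D (V), Em (vi), F#dim (vii°).
Triads in B minor (natural minor): Bm (i), C#dim (ii°), D (III), Em (iv), F#m (v), G (VI), A (VII).
Shared triads with their functions: G (I in G major, VI in B minor); Bm (iii in G major, i in B minor); D (V in G major, III in B minor); Em (vi in G major, iv in B minor).

G, Bm, D, Em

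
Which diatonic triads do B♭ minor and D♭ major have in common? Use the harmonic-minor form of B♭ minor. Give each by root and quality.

Triads in B♭ minor (harmonic minor): B♭ minor (i), C diminished (ii°), D♭ augmented (III+), E♭ minor (iv), F major (V), G♭ major (VI), A diminished (vii°).
Triads in D♭ major: D♭ major (I), E♭ minor (ii), F minor (iii), G♭ major (IV), A♭ major (V), B♭ minor (vi), C diminished (vii°).
Shared triads with their functions: B♭ minor (i in B♭ minor, vi in D♭ major); C diminished (ii° in B♭ minor, vii° in D♭ major); E♭ minor (iv in B♭ minor, ii in D♭ major); G♭ major (VI in B♭ minor, IV in D♭ major).

B♭m, Cdim, E♭m, G♭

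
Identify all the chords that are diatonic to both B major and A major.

Triads in B major: B (I), C♯m (ii), D♯m (iii), E (IV), F♯ (V), G♯m (vi), A♯dim (vii°).
Triads in A major: A (I), Bm (ii), C♯m (iii), D (IV), E (V), F♯m (vi), G♯dim (vii°).
Shared triads with their functions: C♯m (ii in B major, iii in A major); E (IV in B major, V in A major).

C♯m, E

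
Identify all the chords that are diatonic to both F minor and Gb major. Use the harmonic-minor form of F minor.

Triads in F minor (harmonic minor): Fm (i), Gdim (ii°), Abaug (III+), Bbm (iv), C (V), Db (VI), Edim (vii°).
Triads in Gb major: Gb (I), Abm (ii), Bbm (iii), Cb (IV), Db (V), Ebm (vi), Fdim (vii°).
Shared triads with their functions: Bbm (iv in F minor, iii in Gb major); Db (VI in F minor, V in Gb major).

Bbm, Db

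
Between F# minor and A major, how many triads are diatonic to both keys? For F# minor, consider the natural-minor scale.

7

Diatonic triads of F# minor (natural minor): F#m (i), G#dim (ii°), A (III), Bm (iv), C#m (v), D (VI), E (VII).
Diatonic triads of A major: A (I), Bm (ii), C#m (iii), D (IV), E (V), F#m (vi), G#dim (vii°).
Matching root and quality in both lists: F#m, G#dim, A, Bm, C#m, D, E.
That gives 7 common triads.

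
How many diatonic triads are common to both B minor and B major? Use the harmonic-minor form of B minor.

Diatonic triads of B minor (harmonic minor): B minor (i), C# diminished (ii°), D augmented (III+), E minor (iv), F# major (V), G major (VI), A# diminished (vii°).
Diatonic triads of B major: B major (I), C# minor (ii), D# minor (iii), E major (IV), F# major (V), G# minor (vi), A# diminished (vii°).
Matching root and quality in both lists: F# major, A# diminished.
That gives 2 common triads.

2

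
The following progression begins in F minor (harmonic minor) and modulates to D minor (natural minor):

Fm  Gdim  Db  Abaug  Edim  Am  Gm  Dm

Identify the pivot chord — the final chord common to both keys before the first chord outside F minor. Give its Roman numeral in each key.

Edim — vii° in F minor, ii° in D minor

Chords diatonic to F minor: Fm, Gdim, Abaug, Bbm, C, Db, Edim.
Reading the progression, the first chord not in that set is Am, so the modulation leaves F minor there.
The chord immediately before Am is Edim, which is diatonic to both keys: vii° in F minor and ii° in D minor.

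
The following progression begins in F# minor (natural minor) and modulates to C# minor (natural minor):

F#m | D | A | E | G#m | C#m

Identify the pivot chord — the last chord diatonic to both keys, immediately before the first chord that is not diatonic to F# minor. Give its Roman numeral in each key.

E — VII in F# minor, III in C# minor

Chords diatonic to F# minor: F#m, G#dim, A, Bm, C#m, D, E.
Reading the progression, the first chord not in that set is G#m, so the modulation leaves F# minor there.
The chord immediately before G#m is E, which is diatonic to both keys: VII in F# minor and III in C# minor.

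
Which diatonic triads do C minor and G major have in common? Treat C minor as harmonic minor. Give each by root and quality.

Triads in C minor (harmonic minor): Cm (i), Ddim (ii°), Ebaug (III+), Fm (iv), G (V), Ab (VI), Bdim (vii°).
Triads in G major: G (I), Am (ii), Bm (iii), C (IV), D (V), Em (vi), F#dim (vii°).
Shared triads with their functions: G (V in C minor, I in G major).

G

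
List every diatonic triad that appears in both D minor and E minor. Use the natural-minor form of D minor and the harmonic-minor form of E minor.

Triads in D minor (natural minor): Dm (i), Edim (ii°), F (III), Gm (iv), Am (v), B♭ (VI), C (VII).
Triads in E minor (harmonic minor): Em (i), F♯dim (ii°), Gaug (III+), Am (iv), B (V), C (VI), D♯dim (vii°).
Shared triads with their functions: Am (v in D minor, iv in E minor); C (VII in D minor, VI in E minor).

Am, C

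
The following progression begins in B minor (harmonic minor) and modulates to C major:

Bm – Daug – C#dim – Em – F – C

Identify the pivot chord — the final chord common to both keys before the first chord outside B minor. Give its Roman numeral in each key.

Em — iv in B minor, iii in C major

Chords diatonic to B minor: Bm, C#dim, Daug, Em, F#, G, A#dim.
Reading the progression, the first chord not in that set is F, so the modulation leaves B minor there.
The chord immediately before F is Em, which is diatonic to both keys: iv in B minor and iii in C major.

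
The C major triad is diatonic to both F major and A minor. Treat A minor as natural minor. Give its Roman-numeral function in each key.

The scale of F major is F G A Bb C D E; C is degree 5, and the triad built there (C-E-G) is major, so it is V.
The scale of A minor (natural minor) is A B C D E F G; C is degree 3, and the triad built there (C-E-G) is major, so it is III.

V in F major; III in A minor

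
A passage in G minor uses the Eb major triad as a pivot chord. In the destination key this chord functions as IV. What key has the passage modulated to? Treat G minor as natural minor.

Bb major

The numeral IV denotes a major triad on scale degree 4. With Eb on degree 4, the tonic of the new key is Bb.
Degree 4 carries a major triad in major keys, so the destination is Bb major.
Check: the diatonic triads of Bb major are Bb (I), Cm (ii), Dm (iii), Eb (IV), F (V), Gm (vi), Adim (vii°) — Eb major is indeed IV.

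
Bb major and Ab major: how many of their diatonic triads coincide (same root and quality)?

Diatonic triads of Bb major: Bb major (I), C minor (ii), D minor (iii), Eb major (IV), F major (V), G minor (vi), A diminished (vii°).
Diatonic triads of Ab major: Ab major (I), Bb minor (ii), C minor (iii), Db major (IV), Eb major (V), F minor (vi), G diminished (vii°).
Matching root and quality in both lists: C minor, Eb major.
That gives 2 common triads.

2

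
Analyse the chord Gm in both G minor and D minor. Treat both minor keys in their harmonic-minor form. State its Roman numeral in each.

The scale of G minor (harmonic minor) is G A B♭ C D E♭ F♯; G is degree 1, and the triad built there (G-B♭-D) is minor, so it is i.
The scale of D minor (harmonic minor) is D E F G A B♭ C♯; G is degree 4, and the triad built there (G-B♭-D) is minor, so it is iv.

i in G minor; iv in D minor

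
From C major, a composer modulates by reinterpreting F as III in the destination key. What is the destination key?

D minor

The numeral III denotes a major triad on scale degree 3. With F on degree 3, the tonic of the new key is D.
Degree 3 carries a major triad in natural-minor keys, so the destination is D minor.
Check: the diatonic triads of D minor (natural minor) are Dm (i), Edim (ii°), F (III), Gm (iv), Am (v), Bb (VI), C (VII) — F is indeed III.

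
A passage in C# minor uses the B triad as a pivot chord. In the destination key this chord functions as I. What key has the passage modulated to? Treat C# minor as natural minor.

B major

The numeral I denotes a major triad on scale degree 1. With B on degree 1, the tonic of the new key is B.
Degree 1 carries a major triad in major keys, so the destination is B major.
Check: the diatonic triads of B major are B (I), C#m (ii), D#m (iii), E (IV), F# (V), G#m (vi), A#dim (vii°) — B is indeed I.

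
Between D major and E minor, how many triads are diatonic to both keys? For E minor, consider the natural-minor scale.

4

Diatonic triads of D major: D major (I), E minor (ii), F♯ minor (iii), G major (IV), A major (V), B minor (vi), C♯ diminished (vii°).
Diatonic triads of E minor (natural minor): E minor (i), F♯ diminished (ii°), G major (III), A minor (iv), B minor (v), C major (VI), D major (VII).
Matching root and quality in both lists: D major, E minor, G major, B minor.
That gives 4 common triads.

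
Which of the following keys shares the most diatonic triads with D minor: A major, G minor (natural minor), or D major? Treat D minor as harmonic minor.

G minor

Triads of D minor (harmonic minor): D minor (i), E diminished (ii°), F augmented (III+), G minor (iv), A major (V), Bb major (VI), C# diminished (vii°).
A major shares 1: A.
G minor (natural minor) shares 3: Dm, Gm, Bb.
D major shares 2: A, C#dim.
The most common triads (3) are shared with G minor.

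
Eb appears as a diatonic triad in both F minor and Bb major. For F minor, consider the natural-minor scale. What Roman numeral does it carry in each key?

The scale of F minor (natural minor) is F G Ab Bb C Db Eb; Eb is degree 7, and the triad built there (Eb-G-Bb) is major, so it is VII.
The scale of Bb major is Bb C D Eb F G A; Eb is degree 4, and the triad built there (Eb-G-Bb) is major, so it is IV.

VII in F minor; IV in Bb major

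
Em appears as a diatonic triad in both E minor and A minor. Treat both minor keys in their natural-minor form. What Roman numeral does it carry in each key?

The scale of E minor (natural minor) is E F# G A B C D; E is degree 1, and the triad built there (E-G-B) is minor, so it is i.
The scale of A minor (natural minor) is A B C D E F G; E is degree 5, and the triad built there (E-G-B) is minor, so it is v.

i in E minor; v in A minor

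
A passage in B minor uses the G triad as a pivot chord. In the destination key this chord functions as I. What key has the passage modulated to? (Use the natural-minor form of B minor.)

The numeral I denotes a major triad on scale degree 1. With G on degree 1, the tonic of the new key is G.
Degree 1 carries a major triad in major keys, so the destination is G major.
Check: the diatonic triads of G major are G (I), Am (ii), Bm (iii), C (IV), D (V), Em (vi), F#dim (vii°) — G is indeed I.

G major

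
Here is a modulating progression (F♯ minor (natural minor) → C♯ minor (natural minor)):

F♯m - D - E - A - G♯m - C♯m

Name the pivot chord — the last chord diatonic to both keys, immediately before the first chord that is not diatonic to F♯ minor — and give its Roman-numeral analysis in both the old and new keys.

A — III in F♯ minor, VI in C♯ minor

Chords diatonic to F♯ minor: F♯m, G♯dim, A, Bm, C♯m, D, E.
Reading the progression, the first chord not in that set is G♯m, so the modulation leaves F♯ minor there.
The chord immediately before G♯m is A, which is diatonic to both keys: III in F♯ minor and VI in C♯ minor.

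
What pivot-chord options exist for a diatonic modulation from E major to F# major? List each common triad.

G#m, B

Triads in E major: E (I), F#m (ii), G#m (iii), A (IV), B (V), C#m (vi), D#dim (vii°).
Triads in F# major: F# (I), G#m (ii), A#m (iii), B (IV), C# (V), D#m (vi), E#dim (vii°).
Shared triads with their functions: G#m (iii in E major, ii in F# major); B (V in E major, IV in F# major).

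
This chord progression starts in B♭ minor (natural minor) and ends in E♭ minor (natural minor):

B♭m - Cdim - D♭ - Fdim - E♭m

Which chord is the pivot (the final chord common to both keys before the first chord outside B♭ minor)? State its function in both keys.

D♭ — III in B♭ minor, VII in E♭ minor

Chords diatonic to B♭ minor: B♭m, Cdim, D♭, E♭m, Fm, G♭, A♭.
Reading the progression, the first chord not in that set is Fdim, so the modulation leaves B♭ minor there.
The chord immediately before Fdim is D♭, which is diatonic to both keys: III in B♭ minor and VII in E♭ minor.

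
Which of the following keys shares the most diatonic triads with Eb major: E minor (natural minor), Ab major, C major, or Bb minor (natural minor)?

Triads of Eb major: Eb major (I), F minor (ii), G minor (iii), Ab major (IV), Bb major (V), C minor (vi), D diminished (vii°).
E minor (natural minor) shares 0: none.
Ab major shares 4: Eb, Fm, Ab, Cm.
C major shares 0: none.
Bb minor (natural minor) shares 2: Fm, Ab.
The most common triads (4) are shared with Ab major.

Ab major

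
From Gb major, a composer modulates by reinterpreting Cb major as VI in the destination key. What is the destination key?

Eb minor

The numeral VI denotes a major triad on scale degree 6. With Cb on degree 6, the tonic of the new key is Eb.
Degree 6 carries a major triad in minor keys, so the destination is Eb minor.
Check: the diatonic triads of Eb minor (natural minor) are Ebm (i), Fdim (ii°), Gb (III), Abm (iv), Bbm (v), Cb (VI), Db (VII) — Cb major is indeed VI.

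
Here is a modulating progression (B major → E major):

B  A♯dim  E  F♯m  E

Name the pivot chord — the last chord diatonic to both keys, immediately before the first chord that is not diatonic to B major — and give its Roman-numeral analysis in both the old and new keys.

Chords diatonic to B major: B, C♯m, D♯m, E, F♯, G♯m, A♯dim.
Reading the progression, the first chord not in that set is F♯m, so the modulation leaves B major there.
The chord immediately before F♯m is E, which is diatonic to both keys: IV in B major and I in E major.

E — IV in B major, I in E major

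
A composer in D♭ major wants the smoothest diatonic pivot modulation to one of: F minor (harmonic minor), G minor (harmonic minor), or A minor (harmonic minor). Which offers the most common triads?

F minor

Triads of D♭ major: D♭ (I), E♭m (ii), Fm (iii), G♭ (IV), A♭ (V), B♭m (vi), Cdim (vii°).
F minor (harmonic minor) shares 3: D♭, Fm, B♭m.
G minor (harmonic minor) shares 0: none.
A minor (harmonic minor) shares 0: none.
The most common triads (3) are shared with F minor.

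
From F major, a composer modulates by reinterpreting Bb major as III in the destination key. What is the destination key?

The numeral III denotes a major triad on scale degree 3. With Bb on degree 3, the tonic of the new key is G.
Degree 3 carries a major triad in natural-minor keys, so the destination is G minor.
Check: the diatonic triads of G minor (natural minor) are Gm (i), Adim (ii°), Bb (III), Cm (iv), Dm (v), Eb (VI), F (VII) — Bb major is indeed III.

G minor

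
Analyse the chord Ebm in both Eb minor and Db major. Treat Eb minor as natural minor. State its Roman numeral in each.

The scale of Eb minor (natural minor) is Eb F Gb Ab Bb Cb Db; Eb is degree 1, and the triad built there (Eb-Gb-Bb) is minor, so it is i.
The scale of Db major is Db Eb F Gb Ab Bb C; Eb is degree 2, and the triad built there (Eb-Gb-Bb) is minor, so it is ii.

i in Eb minor; ii in Db major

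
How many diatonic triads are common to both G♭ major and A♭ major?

Diatonic triads of G♭ major: G♭ (I), A♭m (ii), B♭m (iii), C♭ (IV), D♭ (V), E♭m (vi), Fdim (vii°).
Diatonic triads of A♭ major: A♭ (I), B♭m (ii), Cm (iii), D♭ (IV), E♭ (V), Fm (vi), Gdim (vii°).
Matching root and quality in both lists: B♭m, D♭.
That gives 2 common triads.

2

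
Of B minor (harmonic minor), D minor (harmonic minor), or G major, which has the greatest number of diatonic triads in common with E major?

D minor

Triads of E major: E (I), F♯m (ii), G♯m (iii), A (IV), B (V), C♯m (vi), D♯dim (vii°).
B minor (harmonic minor) shares 0: none.
D minor (harmonic minor) shares 1: A.
G major shares 0: none.
The most common triads (1) are shared with D minor.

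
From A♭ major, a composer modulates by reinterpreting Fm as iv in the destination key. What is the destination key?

The numeral iv denotes a minor triad on scale degree 4. With F on degree 4, the tonic of the new key is C.
Degree 4 carries a minor triad in minor keys, so the destination is C minor.
Check: the diatonic triads of C minor (natural minor) are Cm (i), Ddim (ii°), E♭ (III), Fm (iv), Gm (v), A♭ (VI), B♭ (VII) — Fm is indeed iv.

C minor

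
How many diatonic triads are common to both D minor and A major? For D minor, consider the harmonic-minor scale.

Diatonic triads of D minor (harmonic minor): Dm (i), Edim (ii°), Faug (III+), Gm (iv), A (V), Bb (VI), C#dim (vii°).
Diatonic triads of A major: A (I), Bm (ii), C#m (iii), D (IV), E (V), F#m (vi), G#dim (vii°).
Matching root and quality in both lists: A.
That gives 1 common triad.

1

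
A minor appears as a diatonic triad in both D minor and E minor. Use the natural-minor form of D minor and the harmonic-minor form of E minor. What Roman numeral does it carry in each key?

The scale of D minor (natural minor) is D E F G A Bb C; A is degree 5, and the triad built there (A-C-E) is minor, so it is v.
The scale of E minor (harmonic minor) is E F# G A B C D#; A is degree 4, and the triad built there (A-C-E) is minor, so it is iv.

v in D minor; iv in E minor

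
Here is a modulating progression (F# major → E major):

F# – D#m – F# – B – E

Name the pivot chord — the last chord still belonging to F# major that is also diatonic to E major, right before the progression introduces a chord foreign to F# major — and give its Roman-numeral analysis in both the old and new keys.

B — IV in F# major, V in E major

Chords diatonic to F# major: F#, G#m, A#m, B, C#, D#m, E#dim.
Reading the progression, the first chord not in that set is E, so the modulation leaves F# major there.
The chord immediately before E is B, which is diatonic to both keys: IV in F# major and V in E major.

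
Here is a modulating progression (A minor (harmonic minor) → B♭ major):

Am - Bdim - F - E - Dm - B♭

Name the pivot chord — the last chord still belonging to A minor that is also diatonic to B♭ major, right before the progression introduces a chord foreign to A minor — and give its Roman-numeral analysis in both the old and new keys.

Dm — iv in A minor, iii in B♭ major

Chords diatonic to A minor: Am, Bdim, Caug, Dm, E, F, G♯dim.
Reading the progression, the first chord not in that set is B♭, so the modulation leaves A minor there.
The chord immediately before B♭ is Dm, which is diatonic to both keys: iv in A minor and iii in B♭ major.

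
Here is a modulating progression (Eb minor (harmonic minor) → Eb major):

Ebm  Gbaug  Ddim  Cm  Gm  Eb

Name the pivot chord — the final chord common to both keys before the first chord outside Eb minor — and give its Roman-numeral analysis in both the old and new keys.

Chords diatonic to Eb minor: Ebm, Fdim, Gbaug, Abm, Bb, Cb, Ddim.
Reading the progression, the first chord not in that set is Cm, so the modulation leaves Eb minor there.
The chord immediately before Cm is Ddim, which is diatonic to both keys: vii° in Eb minor and vii° in Eb major.

Ddim — vii° in Eb minor, vii° in Eb major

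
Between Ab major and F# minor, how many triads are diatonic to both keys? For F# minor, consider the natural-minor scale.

Diatonic triads of Ab major: Ab (I), Bbm (ii), Cm (iii), Db (IV), Eb (V), Fm (vi), Gdim (vii°).
Diatonic triads of F# minor (natural minor): F#m (i), G#dim (ii°), A (III), Bm (iv), C#m (v), D (VI), E (VII).
No triad has the same root and quality in both keys.

0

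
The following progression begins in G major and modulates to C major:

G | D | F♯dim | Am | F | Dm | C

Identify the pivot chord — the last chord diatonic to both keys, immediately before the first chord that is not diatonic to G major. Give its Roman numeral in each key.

Chords diatonic to G major: G, Am, Bm, C, D, Em, F♯dim.
Reading the progression, the first chord not in that set is F, so the modulation leaves G major there.
The chord immediately before F is Am, which is diatonic to both keys: ii in G major and vi in C major.

Am — ii in G major, vi in C major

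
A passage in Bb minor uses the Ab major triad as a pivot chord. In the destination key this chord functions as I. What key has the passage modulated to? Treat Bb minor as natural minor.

The numeral I denotes a major triad on scale degree 1. With Ab on degree 1, the tonic of the new key is Ab.
Degree 1 carries a major triad in major keys, so the destination is Ab major.
Check: the diatonic triads of Ab major are Ab (I), Bbm (ii), Cm (iii), Db (IV), Eb (V), Fm (vi), Gdim (vii°) — Ab major is indeed I.

Ab major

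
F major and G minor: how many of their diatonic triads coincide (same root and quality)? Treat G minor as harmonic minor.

1

Diatonic triads of F major: F major (I), G minor (ii), A minor (iii), Bb major (IV), C major (V), D minor (vi), E diminished (vii°).
Diatonic triads of G minor (harmonic minor): G minor (i), A diminished (ii°), Bb augmented (III+), C minor (iv), D major (V), Eb major (VI), F# diminished (vii°).
Matching root and quality in both lists: G minor.
That gives 1 common triad.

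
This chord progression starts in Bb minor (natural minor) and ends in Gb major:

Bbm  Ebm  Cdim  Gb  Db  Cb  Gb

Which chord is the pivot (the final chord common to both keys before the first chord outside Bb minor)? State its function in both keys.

Chords diatonic to Bb minor: Bbm, Cdim, Db, Ebm, Fm, Gb, Ab.
Reading the progression, the first chord not in that set is Cb, so the modulation leaves Bb minor there.
The chord immediately before Cb is Db, which is diatonic to both keys: III in Bb minor and V in Gb major.

Db — III in Bb minor, V in Gb major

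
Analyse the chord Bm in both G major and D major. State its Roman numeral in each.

iii in G major; vi in D major

The scale of G major is G A B C D E F♯; B is degree 3, and the triad built there (B-D-F♯) is minor, so it is iii.
The scale of D major is D E F♯ G A B C♯; B is degree 6, and the triad built there (B-D-F♯) is minor, so it is vi.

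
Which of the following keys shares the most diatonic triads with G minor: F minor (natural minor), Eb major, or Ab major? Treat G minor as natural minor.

Eb major

Triads of G minor (natural minor): Gm (i), Adim (ii°), Bb (III), Cm (iv), Dm (v), Eb (VI), F (VII).
F minor (natural minor) shares 2: Cm, Eb.
Eb major shares 4: Gm, Bb, Cm, Eb.
Ab major shares 2: Cm, Eb.
The most common triads (4) are shared with Eb major.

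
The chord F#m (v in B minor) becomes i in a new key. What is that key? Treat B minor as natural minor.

F# minor

The numeral i denotes a minor triad on scale degree 1. With F# on degree 1, the tonic of the new key is F#.
Degree 1 carries a minor triad in minor keys, so the destination is F# minor.
Check: the diatonic triads of F# minor (natural minor) are F#m (i), G#dim (ii°), A (III), Bm (iv), C#m (v), D (VI), E (VII) — F#m is indeed i.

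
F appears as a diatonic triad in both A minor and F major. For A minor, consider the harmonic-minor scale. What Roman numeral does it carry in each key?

VI in A minor; I in F major

The scale of A minor (harmonic minor) is A B C D E F G♯; F is degree 6, and the triad built there (F-A-C) is major, so it is VI.
The scale of F major is F G A B♭ C D E; F is degree 1, and the triad built there (F-A-C) is major, so it is I.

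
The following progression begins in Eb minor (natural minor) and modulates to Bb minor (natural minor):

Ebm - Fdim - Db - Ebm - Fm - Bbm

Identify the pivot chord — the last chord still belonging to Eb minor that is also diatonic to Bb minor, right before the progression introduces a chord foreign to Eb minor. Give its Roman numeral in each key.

Ebm — i in Eb minor, iv in Bb minor

Chords diatonic to Eb minor: Ebm, Fdim, Gb, Abm, Bbm, Cb, Db.
Reading the progression, the first chord not in that set is Fm, so the modulation leaves Eb minor there.
The chord immediately before Fm is Ebm, which is diatonic to both keys: i in Eb minor and iv in Bb minor.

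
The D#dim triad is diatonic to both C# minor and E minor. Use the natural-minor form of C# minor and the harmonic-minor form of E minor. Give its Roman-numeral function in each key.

ii° in C# minor; vii° in E minor

The scale of C# minor (natural minor) is C# D# E F# G# A B; D# is degree 2, and the triad built there (D#-F#-A) is diminished, so it is ii°.
The scale of E minor (harmonic minor) is E F# G A B C D#; D# is degree 7, and the triad built there (D#-F#-A) is diminished, so it is vii°.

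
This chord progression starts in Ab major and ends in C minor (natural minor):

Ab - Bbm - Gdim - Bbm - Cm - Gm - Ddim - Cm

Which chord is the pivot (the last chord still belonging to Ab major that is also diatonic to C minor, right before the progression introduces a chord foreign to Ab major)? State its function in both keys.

Cm — iii in Ab major, i in C minor

Chords diatonic to Ab major: Ab, Bbm, Cm, Db, Eb, Fm, Gdim.
Reading the progression, the first chord not in that set is Gm, so the modulation leaves Ab major there.
The chord immediately before Gm is Cm, which is diatonic to both keys: iii in Ab major and i in C minor.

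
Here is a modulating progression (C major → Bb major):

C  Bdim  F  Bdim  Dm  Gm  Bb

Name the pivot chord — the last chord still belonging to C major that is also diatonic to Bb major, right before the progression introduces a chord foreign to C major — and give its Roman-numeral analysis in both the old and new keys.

Chords diatonic to C major: C, Dm, Em, F, G, Am, Bdim.
Reading the progression, the first chord not in that set is Gm, so the modulation leaves C major there.
The chord immediately before Gm is Dm, which is diatonic to both keys: ii in C major and iii in Bb major.

Dm — ii in C major, iii in Bb major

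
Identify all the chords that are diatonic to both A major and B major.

C#m, E

Triads in A major: A (I), Bm (ii), C#m (iii), D (IV), E (V), F#m (vi), G#dim (vii°).
Triads in B major: B (I), C#m (ii), D#m (iii), E (IV), F# (V), G#m (vi), A#dim (vii°).
Shared triads with their functions: C#m (iii in A major, ii in B major); E (V in A major, IV in B major).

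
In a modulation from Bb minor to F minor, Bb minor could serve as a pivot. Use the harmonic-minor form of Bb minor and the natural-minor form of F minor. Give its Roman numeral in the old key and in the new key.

i in Bb minor; iv in F minor

The scale of Bb minor (harmonic minor) is Bb C Db Eb F Gb A; Bb is degree 1, and the triad built there (Bb-Db-F) is minor, so it is i.
The scale of F minor (natural minor) is F G Ab Bb C Db Eb; Bb is degree 4, and the triad built there (Bb-Db-F) is minor, so it is iv.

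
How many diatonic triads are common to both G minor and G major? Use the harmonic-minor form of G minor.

Diatonic triads of G minor (harmonic minor): Gm (i), Adim (ii°), Bbaug (III+), Cm (iv), D (V), Eb (VI), F#dim (vii°).
Diatonic triads of G major: G (I), Am (ii), Bm (iii), C (IV), D (V), Em (vi), F#dim (vii°).
Matching root and quality in both lists: D, F#dim.
That gives 2 common triads.

2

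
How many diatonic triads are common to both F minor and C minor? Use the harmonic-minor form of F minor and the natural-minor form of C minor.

Diatonic triads of F minor (harmonic minor): Fm (i), Gdim (ii°), Abaug (III+), Bbm (iv), C (V), Db (VI), Edim (vii°).
Diatonic triads of C minor (natural minor): Cm (i), Ddim (ii°), Eb (III), Fm (iv), Gm (v), Ab (VI), Bb (VII).
Matching root and quality in both lists: Fm.
That gives 1 common triad.

1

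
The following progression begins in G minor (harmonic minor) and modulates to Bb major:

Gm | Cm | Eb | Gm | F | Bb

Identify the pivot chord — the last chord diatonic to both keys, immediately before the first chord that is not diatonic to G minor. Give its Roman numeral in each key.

Chords diatonic to G minor: Gm, Adim, Bbaug, Cm, D, Eb, F#dim.
Reading the progression, the first chord not in that set is F, so the modulation leaves G minor there.
The chord immediately before F is Gm, which is diatonic to both keys: i in G minor and vi in Bb major.

Gm — i in G minor, vi in Bb major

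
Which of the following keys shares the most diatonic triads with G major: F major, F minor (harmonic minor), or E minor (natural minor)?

Triads of G major: G (I), Am (ii), Bm (iii), C (IV), D (V), Em (vi), F#dim (vii°).
F major shares 2: Am, C.
F minor (harmonic minor) shares 1: C.
E minor (natural minor) shares 7: G, Am, Bm, C, D, Em, F#dim.
The most common triads (7) are shared with E minor.

E minor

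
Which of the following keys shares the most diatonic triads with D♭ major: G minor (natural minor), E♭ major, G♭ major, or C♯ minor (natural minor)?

Triads of D♭ major: D♭ (I), E♭m (ii), Fm (iii), G♭ (IV), A♭ (V), B♭m (vi), Cdim (vii°).
G minor (natural minor) shares 0: none.
E♭ major shares 2: Fm, A♭.
G♭ major shares 4: D♭, E♭m, G♭, B♭m.
C♯ minor (natural minor) shares 0: none.
The most common triads (4) are shared with G♭ major.

G♭ major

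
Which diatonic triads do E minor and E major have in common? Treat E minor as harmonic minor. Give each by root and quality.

Triads in E minor (harmonic minor): E minor (i), F# diminished (ii°), G augmented (III+), A minor (iv), B major (V), C major (VI), D# diminished (vii°).
Triads in E major: E major (I), F# minor (ii), G# minor (iii), A major (IV), B major (V), C# minor (vi), D# diminished (vii°).
Shared triads with their functions: B major (V in E minor, V in E major); D# diminished (vii° in E minor, vii° in E major).

B, D#dim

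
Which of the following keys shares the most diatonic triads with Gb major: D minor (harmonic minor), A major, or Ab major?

Ab major

Triads of Gb major: Gb (I), Abm (ii), Bbm (iii), Cb (IV), Db (V), Ebm (vi), Fdim (vii°).
D minor (harmonic minor) shares 0: none.
A major shares 0: none.
Ab major shares 2: Bbm, Db.
The most common triads (2) are shared with Ab major.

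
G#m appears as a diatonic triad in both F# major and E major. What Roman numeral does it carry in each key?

The scale of F# major is F# G# A# B C# D# E#; G# is degree 2, and the triad built there (G#-B-D#) is minor, so it is ii.
The scale of E major is E F# G# A B C# D#; G# is degree 3, and the triad built there (G#-B-D#) is minor, so it is iii.

ii in F# major; iii in E major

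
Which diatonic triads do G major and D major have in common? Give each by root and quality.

Triads in G major: G (I), Am (ii), Bm (iii), C (IV), D (V), Em (vi), F#dim (vii°).
Triads in D major: D (I), Em (ii), F#m (iii), G (IV), A (V), Bm (vi), C#dim (vii°).
Shared triads with their functions: G (I in G major, IV in D major); Bm (iii in G major, vi in D major); D (V in G major, I in D major); Em (vi in G major, ii in D major).

G, Bm, D, Em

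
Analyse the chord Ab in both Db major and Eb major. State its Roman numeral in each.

The scale of Db major is Db Eb F Gb Ab Bb C; Ab is degree 5, and the triad built there (Ab-C-Eb) is major, so it is V.
The scale of Eb major is Eb F G Ab Bb C D; Ab is degree 4, and the triad built there (Ab-C-Eb) is major, so it is IV.

V in Db major; IV in Eb major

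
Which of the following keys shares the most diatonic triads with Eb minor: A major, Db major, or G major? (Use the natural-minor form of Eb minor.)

Db major

Triads of Eb minor (natural minor): Ebm (i), Fdim (ii°), Gb (III), Abm (iv), Bbm (v), Cb (VI), Db (VII).
A major shares 0: none.
Db major shares 4: Ebm, Gb, Bbm, Db.
G major shares 0: none.
The most common triads (4) are shared with Db major.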